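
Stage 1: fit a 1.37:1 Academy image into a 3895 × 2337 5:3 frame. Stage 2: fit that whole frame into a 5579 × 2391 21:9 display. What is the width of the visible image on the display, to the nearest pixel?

Inside the 3895×2337 canvas the image is height-limited at 3201.69 × 2337.00.
The 5:3 canvas is height-limited in 5579×2391, giving 3985.00 × 2391.00; scale factor 1.0231.
Applying the same ×1.0231: 3201.69 → 3275.67.

3276 px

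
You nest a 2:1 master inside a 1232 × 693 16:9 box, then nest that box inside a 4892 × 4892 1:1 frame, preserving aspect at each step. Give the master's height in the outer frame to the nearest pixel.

2:1 in 1232×693: fills the width, so the master is 1232.00 × 616.00.
Second fit — the 16:9 canvas into 4892×4892 spans the width: 4892.00 × 2751.75 (×3.9708 from 1232×693).
Applying the same ×3.9708: 616.00 → 2446.00.

2446 px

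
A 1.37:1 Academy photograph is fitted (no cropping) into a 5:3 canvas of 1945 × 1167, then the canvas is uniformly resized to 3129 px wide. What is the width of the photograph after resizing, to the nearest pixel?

In the 1945×1167 frame the photograph fills the height: width = 1167 × 1.370 ≈ 1598.79 px.
The frame scales by 3129/1945 = 1.6087; 1598.79 × 1.6087 ≈ 2572.04 px.

2572 px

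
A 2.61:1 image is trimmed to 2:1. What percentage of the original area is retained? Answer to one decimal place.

76.6%

2:1 is narrower than 2.61:1, so the crop keeps the full height and trims the width.
(2.000)/(2.610) ≈ 0.766 of the area survives.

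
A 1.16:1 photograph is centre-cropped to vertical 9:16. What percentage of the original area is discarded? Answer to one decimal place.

51.5%

Going from 1.16:1 to vertical 9:16 means cutting width while keeping height.
Fraction kept = (0.562)/(1.160) ≈ 48.49%, so 51.51% is lost.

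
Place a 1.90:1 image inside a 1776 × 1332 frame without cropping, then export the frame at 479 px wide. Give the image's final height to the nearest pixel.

Fitted into 1776×1332, the image spans the width; its height is 1776 / 1.900 ≈ 934.74 px.
The frame scales by 479/1776 = 0.2697; 934.74 × 0.2697 ≈ 252.11 px.

252 px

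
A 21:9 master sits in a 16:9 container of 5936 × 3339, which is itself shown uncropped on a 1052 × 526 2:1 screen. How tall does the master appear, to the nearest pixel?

401 px

21:9 in 5936×3339: fills the width, so the master is 5936.00 × 2544.00.
16:9 in 1052×526: fills the height, so the intermediate becomes 935.11 × 526.00 — a scale of ×0.1575.
So the master's height is 2544.00 × 0.1575 ≈ 400.76.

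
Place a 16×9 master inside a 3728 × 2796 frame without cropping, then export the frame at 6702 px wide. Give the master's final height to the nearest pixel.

In the 3728×2796 frame the master fills the width: height = 3728 × 9/16 ≈ 2097.00 px.
Resizing to 6702 px wide multiplies everything by 1.7977: 2097.00 → 3769.88 px.

3770 px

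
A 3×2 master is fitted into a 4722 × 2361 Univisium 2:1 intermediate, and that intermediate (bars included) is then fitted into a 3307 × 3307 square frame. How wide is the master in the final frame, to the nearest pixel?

2480 px

Inside the 4722×2361 canvas the master is height-limited at 3541.50 × 2361.00.
Second fit — the Univisium 2:1 canvas into 3307×3307 spans the width: 3307.00 × 1653.50 (×0.7003 from 4722×2361).
The master scales with it: width 3541.50 × 0.7003 ≈ 2480.25.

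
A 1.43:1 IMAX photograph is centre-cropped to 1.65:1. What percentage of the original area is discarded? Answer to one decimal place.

13.3%

Going from 1.43:1 IMAX to 1.65:1 means cutting height while keeping width.
Area ratio = (1.430)/(1.650) = 86.67%; the remaining 13.33% is cropped out.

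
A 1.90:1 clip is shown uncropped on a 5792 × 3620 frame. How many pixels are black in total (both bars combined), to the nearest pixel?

3310585 pixels

Since 1.900 > 1.600, the clip is width-limited.
That makes the image 3048.4211 px tall (5792 / 1.900).
Black = 3620 − 3048.4211 = 571.5789 px.
Bar area = 571.5789 × 5792 ≈ 3310585 px.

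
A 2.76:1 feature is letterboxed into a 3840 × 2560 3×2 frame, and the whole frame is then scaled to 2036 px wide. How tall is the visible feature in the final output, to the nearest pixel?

At 3840×2560 the feature is width-limited, so height = 3840 / 2.760 ≈ 1391.30 px.
Scaling 3840 → 2036 is ×0.5302, so the height becomes 1391.30 × 0.5302 ≈ 737.68 px.

738 px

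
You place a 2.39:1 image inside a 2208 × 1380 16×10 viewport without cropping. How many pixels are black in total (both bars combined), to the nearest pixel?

Since 2.390 > 1.600, the image is width-limited.
Content height = 2208 / 2.390 ≈ 923.8494 px.
Leftover height: 1380 − 923.8494 = 456.1506 px.
Bar area = 456.1506 × 2208 ≈ 1007181 px.

1007181 pixels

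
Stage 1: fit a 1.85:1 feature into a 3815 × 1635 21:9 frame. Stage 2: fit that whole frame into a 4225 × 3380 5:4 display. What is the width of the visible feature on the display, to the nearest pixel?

Inside the 3815×1635 canvas the feature is height-limited at 3024.75 × 1635.00.
Second fit — the 21:9 canvas into 4225×3380 spans the width: 4225.00 × 1810.71 (×1.1075 from 3815×1635).
The feature scales with it: width 3024.75 × 1.1075 ≈ 3349.82.

3350 px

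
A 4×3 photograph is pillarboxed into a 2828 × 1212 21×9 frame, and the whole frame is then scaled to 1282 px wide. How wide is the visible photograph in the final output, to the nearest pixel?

733 px

At 2828×1212 the photograph is height-limited, so width = 1212 × 4/3 ≈ 1616.00 px.
Scaling 2828 → 1282 is ×0.4533, so the width becomes 1616.00 × 0.4533 ≈ 732.57 px.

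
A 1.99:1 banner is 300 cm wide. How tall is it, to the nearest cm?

151 cm

Height = 300 / 1.990 = 150.75.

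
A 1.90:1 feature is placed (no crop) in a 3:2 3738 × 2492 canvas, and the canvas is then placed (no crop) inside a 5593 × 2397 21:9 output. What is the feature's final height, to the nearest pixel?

Inside the 3738×2492 canvas the feature is width-limited at 3738.00 × 1967.37.
Second fit — the 3:2 canvas into 5593×2397 spans the height: 3595.50 × 2397.00 (×0.9619 from 3738×2492).
Applying the same ×0.9619: 1967.37 → 1892.37.

1892 px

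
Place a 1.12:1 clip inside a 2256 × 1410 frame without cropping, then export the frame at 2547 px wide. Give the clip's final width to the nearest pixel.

Fitted into 2256×1410, the clip spans the height; its width is 1410 × 1.120 ≈ 1579.20 px.
The frame scales by 2547/2256 = 1.1290; 1579.20 × 1.1290 ≈ 1782.90 px.

1783 px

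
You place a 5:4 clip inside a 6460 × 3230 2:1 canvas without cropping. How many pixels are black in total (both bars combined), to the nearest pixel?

7824675 pixels

5:4 (1.250) < 2:1 (2.000), so the clip fills the height.
The clip is 3230 × 5/4 ≈ 4037.5000 px wide.
Black = 6460 − 4037.5000 = 2422.5000 px.
Bar area = 2422.5000 × 3230 ≈ 7824675 px.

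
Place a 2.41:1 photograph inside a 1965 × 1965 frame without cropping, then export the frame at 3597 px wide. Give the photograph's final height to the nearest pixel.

1493 px

Fitted into 1965×1965, the photograph spans the width; its height is 1965 / 2.410 ≈ 815.35 px.
The frame scales by 3597/1965 = 1.8305; 815.35 × 1.8305 ≈ 1492.53 px.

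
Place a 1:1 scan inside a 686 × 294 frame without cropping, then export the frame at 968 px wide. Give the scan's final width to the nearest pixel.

415 px

In the 686×294 frame the scan fills the height: width = 294 × 1/1 ≈ 294.00 px.
Scaling 686 → 968 is ×1.4111, so the width becomes 294.00 × 1.4111 ≈ 414.86 px.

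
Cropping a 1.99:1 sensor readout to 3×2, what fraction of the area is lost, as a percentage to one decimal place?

24.6%

Going from 1.99:1 to 3×2 means cutting width while keeping height.
Fraction kept = (1.500)/(1.990) ≈ 75.38%, so 24.62% is lost.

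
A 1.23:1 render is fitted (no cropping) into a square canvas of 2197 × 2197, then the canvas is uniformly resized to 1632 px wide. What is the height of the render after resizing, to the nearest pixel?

At 2197×2197 the render is width-limited, so height = 2197 / 1.230 ≈ 1786.18 px.
Scaling 2197 → 1632 is ×0.7428, so the height becomes 1786.18 × 0.7428 ≈ 1326.83 px.

1327 px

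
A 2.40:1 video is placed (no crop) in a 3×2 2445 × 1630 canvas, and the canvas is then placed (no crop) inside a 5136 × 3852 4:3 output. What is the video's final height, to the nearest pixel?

2140 px

First fit — 2.40:1 into 2445×1630 spans the width: 2445.00 × 1018.75.
3×2 in 5136×3852: fills the width, so the intermediate becomes 5136.00 × 3424.00 — a scale of ×2.1006.
Applying the same ×2.1006: 1018.75 → 2140.00.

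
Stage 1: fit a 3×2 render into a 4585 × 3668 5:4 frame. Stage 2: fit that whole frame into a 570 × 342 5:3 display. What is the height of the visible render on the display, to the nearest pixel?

285 px

Inside the 4585×3668 canvas the render is width-limited at 4585.00 × 3056.67.
Second fit — the 5:4 canvas into 570×342 spans the height: 427.50 × 342.00 (×0.0932 from 4585×3668).
Applying the same ×0.0932: 3056.67 → 285.00.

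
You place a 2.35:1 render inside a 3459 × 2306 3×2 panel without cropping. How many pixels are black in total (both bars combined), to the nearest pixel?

2885100 pixels

2.35:1 is wider than 3×2, so it spans the full width.
Content height = 3459 / 2.350 ≈ 1471.9149 px.
Leftover height: 2306 − 1471.9149 = 834.0851 px.
That's 834.0851 × 3459 ≈ 2885100 black pixels.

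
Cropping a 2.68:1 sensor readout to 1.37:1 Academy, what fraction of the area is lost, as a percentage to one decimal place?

1.37:1 Academy is narrower than 2.68:1, so the crop keeps the full height and trims the width.
Fraction kept = (1.370)/(2.680) ≈ 51.12%, so 48.88% is lost.

48.9%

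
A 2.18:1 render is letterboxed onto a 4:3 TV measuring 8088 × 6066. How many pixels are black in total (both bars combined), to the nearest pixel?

19054586 pixels

2.18:1 is wider than 4:3, so it spans the full width.
Content height = 8088 / 2.180 ≈ 3710.0917 px.
Leftover height: 6066 − 3710.0917 = 2355.9083 px.
That's 2355.9083 × 8088 ≈ 19054586 black pixels.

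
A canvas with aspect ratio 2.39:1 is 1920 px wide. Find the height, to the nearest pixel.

803 px

Height = 1920 / 2.390 = 803.35.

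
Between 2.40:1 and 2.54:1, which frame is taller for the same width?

2.40:1

2.4 and 2.54; 2.54 > 2.4. The smaller width-to-height ratio is the taller frame.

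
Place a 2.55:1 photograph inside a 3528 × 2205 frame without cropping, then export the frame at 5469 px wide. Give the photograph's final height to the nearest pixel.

2145 px

Fitted into 3528×2205, the photograph spans the width; its height is 3528 / 2.550 ≈ 1383.53 px.
Resizing to 5469 px wide multiplies everything by 1.5502: 1383.53 → 2144.71 px.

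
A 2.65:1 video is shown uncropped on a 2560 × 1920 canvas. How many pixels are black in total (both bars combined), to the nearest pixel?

2.65:1 is wider than 4×3, so it spans the full width.
Content height = 2560 / 2.650 ≈ 966.0377 px.
Black = 1920 − 966.0377 = 953.9623 px.
Across the 2560-px span: 953.9623 × 2560 ≈ 2442143 px.

2442143 pixels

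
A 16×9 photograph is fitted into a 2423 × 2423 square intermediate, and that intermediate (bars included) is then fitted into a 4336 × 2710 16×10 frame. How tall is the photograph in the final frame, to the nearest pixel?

1524 px

First fit — 16×9 into 2423×2423 spans the width: 2423.00 × 1362.94.
Second fit — the square canvas into 4336×2710 spans the height: 2710.00 × 2710.00 (×1.1184 from 2423×2423).
The photograph scales with it: height 1362.94 × 1.1184 ≈ 1524.38.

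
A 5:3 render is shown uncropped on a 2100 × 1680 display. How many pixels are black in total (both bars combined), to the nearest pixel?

882000 pixels

5:3 is wider than 5:4, so it spans the full width.
That makes the image 1260.0000 px tall (2100 × 3/5).
Leftover height: 1680 − 1260.0000 = 420.0000 px.
Across the 2100-px span: 420.0000 × 2100 ≈ 882000 px.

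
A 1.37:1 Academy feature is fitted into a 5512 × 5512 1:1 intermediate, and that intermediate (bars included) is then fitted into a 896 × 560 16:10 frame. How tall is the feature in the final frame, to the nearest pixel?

First fit — 1.37:1 Academy into 5512×5512 spans the width: 5512.00 × 4023.36.
1:1 in 896×560: fills the height, so the intermediate becomes 560.00 × 560.00 — a scale of ×0.1016.
The feature scales with it: height 4023.36 × 0.1016 ≈ 408.76.

409 px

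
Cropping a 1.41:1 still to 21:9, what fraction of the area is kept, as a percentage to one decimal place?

60.4%

Going from 1.41:1 to 21:9 means cutting height while keeping width.
Area ratio = (1.410)/(2.333) = 60.43% retained.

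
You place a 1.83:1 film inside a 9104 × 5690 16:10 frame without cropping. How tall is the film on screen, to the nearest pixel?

Since 1.830 > 1.600, the film is width-limited.
That makes the image 4974.86 px tall (9104 / 1.830).

4975 px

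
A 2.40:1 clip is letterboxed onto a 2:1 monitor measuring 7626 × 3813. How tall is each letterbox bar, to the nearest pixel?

318 px

Since 2.400 > 2.000, the clip is width-limited.
The clip is 7626 / 2.400 ≈ 3177.50 px tall.
3813 − 3177.50 = 635.50 px of bars (317.75 each).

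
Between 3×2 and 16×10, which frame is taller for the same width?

3×2 = 1.5 and 16×10 = 1.6; 1.6 > 1.5. The smaller width-to-height ratio is the taller frame.

3×2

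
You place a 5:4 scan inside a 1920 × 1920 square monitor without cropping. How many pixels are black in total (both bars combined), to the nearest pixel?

Since 1.250 > 1.000, the scan is width-limited.
That makes the image 1536.0000 px tall (1920 × 4/5).
1920 − 1536.0000 = 384.0000 px of bars.
Bar area = 384.0000 × 1920 ≈ 737280 px.

737280 pixels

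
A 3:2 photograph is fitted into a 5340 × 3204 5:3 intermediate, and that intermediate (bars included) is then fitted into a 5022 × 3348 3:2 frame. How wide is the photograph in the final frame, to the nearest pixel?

3:2 in 5340×3204: fills the height, so the photograph is 4806.00 × 3204.00.
5:3 in 5022×3348: fills the width, so the intermediate becomes 5022.00 × 3013.20 — a scale of ×0.9404.
Applying the same ×0.9404: 4806.00 → 4519.80.

4520 px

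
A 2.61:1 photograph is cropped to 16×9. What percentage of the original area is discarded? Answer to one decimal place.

Going from 2.61:1 to 16×9 means cutting width while keeping height.
Fraction kept = (1.778)/(2.610) ≈ 68.11%, so 31.89% is lost.

31.9%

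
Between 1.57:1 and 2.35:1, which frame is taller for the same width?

1.57:1

1.57 and 2.35; 2.35 > 1.57. The smaller width-to-height ratio is the taller frame.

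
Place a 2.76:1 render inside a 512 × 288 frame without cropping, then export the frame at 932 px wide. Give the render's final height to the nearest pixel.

In the 512×288 frame the render fills the width: height = 512 / 2.760 ≈ 185.51 px.
Scaling 512 → 932 is ×1.8203, so the height becomes 185.51 × 1.8203 ≈ 337.68 px.

338 px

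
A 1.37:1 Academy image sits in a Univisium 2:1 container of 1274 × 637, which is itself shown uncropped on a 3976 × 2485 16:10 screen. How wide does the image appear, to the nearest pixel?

Inside the 1274×637 canvas the image is height-limited at 872.69 × 637.00.
The Univisium 2:1 canvas is width-limited in 3976×2485, giving 3976.00 × 1988.00; scale factor 3.1209.
Applying the same ×3.1209: 872.69 → 2723.56.

2724 px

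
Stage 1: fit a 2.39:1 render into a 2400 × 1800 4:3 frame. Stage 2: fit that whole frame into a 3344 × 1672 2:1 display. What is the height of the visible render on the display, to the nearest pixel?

933 px

Inside the 2400×1800 canvas the render is width-limited at 2400.00 × 1004.18.
4:3 in 3344×1672: fills the height, so the intermediate becomes 2229.33 × 1672.00 — a scale of ×0.9289.
Applying the same ×0.9289: 1004.18 → 932.78.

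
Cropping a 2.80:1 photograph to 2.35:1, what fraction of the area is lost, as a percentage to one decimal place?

16.1%

2.35:1 is narrower than 2.80:1, so the crop keeps the full height and trims the width.
Fraction kept = (2.350)/(2.800) ≈ 83.93%, so 16.07% is lost.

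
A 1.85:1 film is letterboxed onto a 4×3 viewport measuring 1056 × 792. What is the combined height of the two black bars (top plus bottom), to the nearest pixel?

221 px

Since 1.850 > 1.333, the film is width-limited.
Content height = 1056 / 1.850 ≈ 570.81 px.
Black = 792 − 570.81 = 221.19 px.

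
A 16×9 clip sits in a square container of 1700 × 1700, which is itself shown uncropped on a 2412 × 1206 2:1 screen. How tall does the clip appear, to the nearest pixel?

678 px

Inside the 1700×1700 canvas the clip is width-limited at 1700.00 × 956.25.
Second fit — the square canvas into 2412×1206 spans the height: 1206.00 × 1206.00 (×0.7094 from 1700×1700).
So the clip's height is 956.25 × 0.7094 ≈ 678.38.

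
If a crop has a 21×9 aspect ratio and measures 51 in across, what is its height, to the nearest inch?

Height = 51·9/21 = 21.86.

22 in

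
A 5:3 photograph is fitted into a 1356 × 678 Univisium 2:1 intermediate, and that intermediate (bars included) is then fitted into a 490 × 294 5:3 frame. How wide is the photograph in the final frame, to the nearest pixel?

408 px

5:3 in 1356×678: fills the height, so the photograph is 1130.00 × 678.00.
The Univisium 2:1 canvas is width-limited in 490×294, giving 490.00 × 245.00; scale factor 0.3614.
The photograph scales with it: width 1130.00 × 0.3614 ≈ 408.33.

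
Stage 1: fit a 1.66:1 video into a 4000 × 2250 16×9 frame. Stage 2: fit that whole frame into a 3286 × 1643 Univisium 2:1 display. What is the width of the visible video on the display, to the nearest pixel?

Inside the 4000×2250 canvas the video is height-limited at 3735.00 × 2250.00.
Second fit — the 16×9 canvas into 3286×1643 spans the height: 2920.89 × 1643.00 (×0.7302 from 4000×2250).
So the video's width is 3735.00 × 0.7302 ≈ 2727.38.

2727 px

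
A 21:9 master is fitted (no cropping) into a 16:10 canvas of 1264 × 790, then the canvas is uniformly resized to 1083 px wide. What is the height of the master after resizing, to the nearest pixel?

464 px

In the 1264×790 frame the master fills the width: height = 1264 × 9/21 ≈ 541.71 px.
Scaling 1264 → 1083 is ×0.8568, so the height becomes 541.71 × 0.8568 ≈ 464.14 px.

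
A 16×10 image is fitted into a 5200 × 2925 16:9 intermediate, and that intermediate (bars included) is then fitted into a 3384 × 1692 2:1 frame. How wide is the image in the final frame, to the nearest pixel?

First fit — 16×10 into 5200×2925 spans the height: 4680.00 × 2925.00.
16:9 in 3384×1692: fills the height, so the intermediate becomes 3008.00 × 1692.00 — a scale of ×0.5785.
So the image's width is 4680.00 × 0.5785 ≈ 2707.20.

2707 px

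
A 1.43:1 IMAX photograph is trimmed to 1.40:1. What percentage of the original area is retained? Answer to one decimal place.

97.9%

The height stays; only width is cut (since 1.40:1 is narrower than 1.43:1 IMAX).
(1.400)/(1.430) ≈ 0.979 of the area survives.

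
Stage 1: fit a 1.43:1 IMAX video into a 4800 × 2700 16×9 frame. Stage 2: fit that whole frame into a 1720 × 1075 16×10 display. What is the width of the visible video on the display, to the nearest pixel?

1384 px

1.43:1 IMAX in 4800×2700: fills the height, so the video is 3861.00 × 2700.00.
16×9 in 1720×1075: fills the width, so the intermediate becomes 1720.00 × 967.50 — a scale of ×0.3583.
Applying the same ×0.3583: 3861.00 → 1383.53.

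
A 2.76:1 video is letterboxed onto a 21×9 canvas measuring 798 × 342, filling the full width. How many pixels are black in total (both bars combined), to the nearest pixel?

Content height = 798 / 2.760 ≈ 289.1304 px.
342 − 289.1304 = 52.8696 px of bars.
That's 52.8696 × 798 ≈ 42190 black pixels.

42190 pixels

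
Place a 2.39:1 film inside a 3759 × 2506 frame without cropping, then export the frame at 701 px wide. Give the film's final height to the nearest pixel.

In the 3759×2506 frame the film fills the width: height = 3759 / 2.390 ≈ 1572.80 px.
The frame scales by 701/3759 = 0.1865; 1572.80 × 0.1865 ≈ 293.31 px.

293 px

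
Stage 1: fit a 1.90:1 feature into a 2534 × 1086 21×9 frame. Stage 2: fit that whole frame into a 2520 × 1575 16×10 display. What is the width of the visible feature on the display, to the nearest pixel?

1.90:1 in 2534×1086: fills the height, so the feature is 2063.40 × 1086.00.
21×9 in 2520×1575: fills the width, so the intermediate becomes 2520.00 × 1080.00 — a scale of ×0.9945.
So the feature's width is 2063.40 × 0.9945 ≈ 2052.00.

2052 px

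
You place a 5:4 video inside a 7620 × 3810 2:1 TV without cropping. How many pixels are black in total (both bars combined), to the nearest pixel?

10887075 pixels

Since 1.250 < 2.000, the video is height-limited.
Content width = 3810 × 5/4 ≈ 4762.5000 px.
Leftover width: 7620 − 4762.5000 = 2857.5000 px.
Bar area = 2857.5000 × 3810 ≈ 10887075 px.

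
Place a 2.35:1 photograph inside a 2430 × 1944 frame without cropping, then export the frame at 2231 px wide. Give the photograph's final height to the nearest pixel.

949 px

At 2430×1944 the photograph is width-limited, so height = 2430 / 2.350 ≈ 1034.04 px.
Resizing to 2231 px wide multiplies everything by 0.9181: 1034.04 → 949.36 px.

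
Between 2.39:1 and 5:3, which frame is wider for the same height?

2.39:1

2.39 and 5:3 = 1.667; 2.39 > 1.667.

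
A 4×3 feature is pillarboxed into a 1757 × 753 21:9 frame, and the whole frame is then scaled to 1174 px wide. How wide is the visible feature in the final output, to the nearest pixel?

Fitted into 1757×753, the feature spans the height; its width is 753 × 4/3 ≈ 1004.00 px.
Scaling 1757 → 1174 is ×0.6682, so the width becomes 1004.00 × 0.6682 ≈ 670.86 px.

671 px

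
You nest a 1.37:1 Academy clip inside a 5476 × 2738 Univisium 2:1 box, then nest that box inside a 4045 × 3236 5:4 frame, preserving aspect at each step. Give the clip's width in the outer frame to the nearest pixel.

First fit — 1.37:1 Academy into 5476×2738 spans the height: 3751.06 × 2738.00.
Univisium 2:1 in 4045×3236: fills the width, so the intermediate becomes 4045.00 × 2022.50 — a scale of ×0.7387.
The clip scales with it: width 3751.06 × 0.7387 ≈ 2770.82.

2771 px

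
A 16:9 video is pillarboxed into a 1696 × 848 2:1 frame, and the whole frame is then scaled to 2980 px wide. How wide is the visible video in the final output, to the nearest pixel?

At 1696×848 the video is height-limited, so width = 848 × 16/9 ≈ 1507.56 px.
The frame scales by 2980/1696 = 1.7571; 1507.56 × 1.7571 ≈ 2648.89 px.

2649 px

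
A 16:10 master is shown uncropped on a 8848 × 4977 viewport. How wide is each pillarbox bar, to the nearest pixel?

16:10 (1.600) < 16×9 (1.778), so the master fills the height.
The master is 4977 × 16/10 ≈ 7963.20 px wide.
Leftover width: 8848 − 7963.20 = 884.80 px → 442.40 each side.

442 px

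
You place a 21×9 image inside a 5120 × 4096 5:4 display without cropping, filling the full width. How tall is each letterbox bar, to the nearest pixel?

The image is 5120 × 9/21 ≈ 2194.29 px tall.
Black = 4096 − 2194.29 = 1901.71 px, or 950.86 per bar.

951 px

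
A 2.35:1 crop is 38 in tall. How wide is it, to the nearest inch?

At 2.35:1, 38 × 2.350 ≈ 89.30.

89 in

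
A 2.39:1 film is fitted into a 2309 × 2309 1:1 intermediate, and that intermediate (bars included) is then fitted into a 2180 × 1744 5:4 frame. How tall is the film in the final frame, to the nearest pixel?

730 px

First fit — 2.39:1 into 2309×2309 spans the width: 2309.00 × 966.11.
The 1:1 canvas is height-limited in 2180×1744, giving 1744.00 × 1744.00; scale factor 0.7553.
Applying the same ×0.7553: 966.11 → 729.71.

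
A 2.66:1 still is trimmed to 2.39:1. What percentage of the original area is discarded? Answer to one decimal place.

Going from 2.66:1 to 2.39:1 means cutting width while keeping height.
Area ratio = (2.390)/(2.660) = 89.85%; the remaining 10.15% is cropped out.

10.2%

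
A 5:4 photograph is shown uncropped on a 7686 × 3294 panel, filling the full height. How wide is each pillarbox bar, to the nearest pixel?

Content width = 3294 × 5/4 ≈ 4117.50 px.
Black = 7686 − 4117.50 = 3568.50 px, or 1784.25 per bar.

1784 px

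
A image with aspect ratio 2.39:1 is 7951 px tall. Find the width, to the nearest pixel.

19003 px

7951 × 2.390 = 19002.89.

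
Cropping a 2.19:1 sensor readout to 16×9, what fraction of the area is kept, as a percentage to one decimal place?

Going from 2.19:1 to 16×9 means cutting width while keeping height.
Area ratio = (1.778)/(2.190) = 81.18% retained.

81.2%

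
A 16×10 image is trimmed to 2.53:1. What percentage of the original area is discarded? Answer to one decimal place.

36.8%

2.53:1 is wider than 16×10, so the crop keeps the full width and trims the height.
(1.600)/(2.530) ≈ 0.632 of the area survives, leaving 36.76% discarded.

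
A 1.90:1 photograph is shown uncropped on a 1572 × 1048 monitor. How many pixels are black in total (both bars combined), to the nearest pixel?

Since 1.900 > 1.500, the photograph is width-limited.
That makes the image 827.3684 px tall (1572 / 1.900).
Leftover height: 1048 − 827.3684 = 220.6316 px.
Bar area = 220.6316 × 1572 ≈ 346833 px.

346833 pixels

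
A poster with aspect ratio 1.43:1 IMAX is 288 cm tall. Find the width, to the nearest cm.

412 cm

At 1.43:1 IMAX, 288 × 1.430 ≈ 411.84.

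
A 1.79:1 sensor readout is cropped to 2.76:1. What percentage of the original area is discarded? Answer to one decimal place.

35.1%

Going from 1.79:1 to 2.76:1 means cutting height while keeping width.
Area ratio = (1.790)/(2.760) = 64.86%; the remaining 35.14% is cropped out.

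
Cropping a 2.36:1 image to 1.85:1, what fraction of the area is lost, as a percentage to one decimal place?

21.6%

1.85:1 is narrower than 2.36:1, so the crop keeps the full height and trims the width.
Fraction kept = (1.850)/(2.360) ≈ 78.39%, so 21.61% is lost.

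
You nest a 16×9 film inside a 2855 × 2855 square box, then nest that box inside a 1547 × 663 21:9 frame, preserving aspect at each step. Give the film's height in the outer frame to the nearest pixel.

16×9 in 2855×2855: fills the width, so the film is 2855.00 × 1605.94.
square in 1547×663: fills the height, so the intermediate becomes 663.00 × 663.00 — a scale of ×0.2322.
Applying the same ×0.2322: 1605.94 → 372.94.

373 px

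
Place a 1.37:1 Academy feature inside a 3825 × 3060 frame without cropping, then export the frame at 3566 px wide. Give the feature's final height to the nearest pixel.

In the 3825×3060 frame the feature fills the width: height = 3825 / 1.370 ≈ 2791.97 px.
Scaling 3825 → 3566 is ×0.9323, so the height becomes 2791.97 × 0.9323 ≈ 2602.92 px.

2603 px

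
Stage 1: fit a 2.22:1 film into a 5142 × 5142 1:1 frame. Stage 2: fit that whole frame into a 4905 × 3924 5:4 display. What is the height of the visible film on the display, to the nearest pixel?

First fit — 2.22:1 into 5142×5142 spans the width: 5142.00 × 2316.22.
Second fit — the 1:1 canvas into 4905×3924 spans the height: 3924.00 × 3924.00 (×0.7631 from 5142×5142).
The film scales with it: height 2316.22 × 0.7631 ≈ 1767.57.

1768 px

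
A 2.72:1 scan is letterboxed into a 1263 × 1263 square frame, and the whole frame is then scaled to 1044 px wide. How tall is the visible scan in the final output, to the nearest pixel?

In the 1263×1263 frame the scan fills the width: height = 1263 / 2.720 ≈ 464.34 px.
The frame scales by 1044/1263 = 0.8266; 464.34 × 0.8266 ≈ 383.82 px.

384 px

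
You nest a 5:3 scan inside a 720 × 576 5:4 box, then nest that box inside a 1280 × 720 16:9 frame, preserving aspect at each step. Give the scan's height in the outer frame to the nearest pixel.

540 px

Inside the 720×576 canvas the scan is width-limited at 720.00 × 432.00.
Second fit — the 5:4 canvas into 1280×720 spans the height: 900.00 × 720.00 (×1.2500 from 720×576).
So the scan's height is 432.00 × 1.2500 ≈ 540.00.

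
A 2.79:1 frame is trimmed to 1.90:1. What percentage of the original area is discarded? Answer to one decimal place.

Going from 2.79:1 to 1.90:1 means cutting width while keeping height.
(1.900)/(2.790) ≈ 0.681 of the area survives, leaving 31.90% discarded.

31.9%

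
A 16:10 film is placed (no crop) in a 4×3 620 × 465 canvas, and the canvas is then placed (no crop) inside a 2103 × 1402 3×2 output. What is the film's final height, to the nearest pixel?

Inside the 620×465 canvas the film is width-limited at 620.00 × 387.50.
The 4×3 canvas is height-limited in 2103×1402, giving 1869.33 × 1402.00; scale factor 3.0151.
So the film's height is 387.50 × 3.0151 ≈ 1168.33.

1168 px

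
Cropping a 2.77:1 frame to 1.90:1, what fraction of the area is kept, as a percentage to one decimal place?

68.6%

Going from 2.77:1 to 1.90:1 means cutting width while keeping height.
Area ratio = (1.900)/(2.770) = 68.59% retained.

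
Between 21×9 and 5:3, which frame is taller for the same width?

21×9 = 2.333 and 5:3 = 1.667; 2.333 > 1.667. The smaller width-to-height ratio is the taller frame.

5:3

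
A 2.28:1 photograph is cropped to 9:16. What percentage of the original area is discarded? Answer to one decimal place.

Going from 2.28:1 to 9:16 means cutting width while keeping height.
(0.562)/(2.280) ≈ 0.247 of the area survives, leaving 75.33% discarded.

75.3%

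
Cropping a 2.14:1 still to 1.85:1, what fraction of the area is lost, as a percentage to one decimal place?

13.6%

1.85:1 is narrower than 2.14:1, so the crop keeps the full height and trims the width.
(1.850)/(2.140) ≈ 0.864 of the area survives, leaving 13.55% discarded.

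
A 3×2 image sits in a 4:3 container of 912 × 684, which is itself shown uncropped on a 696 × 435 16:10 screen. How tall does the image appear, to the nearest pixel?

3×2 in 912×684: fills the width, so the image is 912.00 × 608.00.
The 4:3 canvas is height-limited in 696×435, giving 580.00 × 435.00; scale factor 0.6360.
The image scales with it: height 608.00 × 0.6360 ≈ 386.67.

387 px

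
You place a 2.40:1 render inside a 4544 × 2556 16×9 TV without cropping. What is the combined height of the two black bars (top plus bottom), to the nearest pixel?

Since 2.400 > 1.778, the render is width-limited.
The render is 4544 / 2.400 ≈ 1893.33 px tall.
Leftover height: 2556 − 1893.33 = 662.67 px.

663 px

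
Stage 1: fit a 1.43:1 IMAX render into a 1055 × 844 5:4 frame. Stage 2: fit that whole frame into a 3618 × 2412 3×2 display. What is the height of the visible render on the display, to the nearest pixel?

Inside the 1055×844 canvas the render is width-limited at 1055.00 × 737.76.
Second fit — the 5:4 canvas into 3618×2412 spans the height: 3015.00 × 2412.00 (×2.8578 from 1055×844).
Applying the same ×2.8578: 737.76 → 2108.39.

2108 px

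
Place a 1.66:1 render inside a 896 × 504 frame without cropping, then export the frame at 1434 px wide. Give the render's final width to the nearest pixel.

1339 px

In the 896×504 frame the render fills the height: width = 504 × 1.660 ≈ 836.64 px.
Resizing to 1434 px wide multiplies everything by 1.6004: 836.64 → 1339.00 px.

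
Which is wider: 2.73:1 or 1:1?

2.73:1

2.73 and 1; 2.73 > 1.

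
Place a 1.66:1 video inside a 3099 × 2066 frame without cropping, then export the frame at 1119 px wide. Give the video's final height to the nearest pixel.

674 px

Fitted into 3099×2066, the video spans the width; its height is 3099 / 1.660 ≈ 1866.87 px.
The frame scales by 1119/3099 = 0.3611; 1866.87 × 0.3611 ≈ 674.10 px.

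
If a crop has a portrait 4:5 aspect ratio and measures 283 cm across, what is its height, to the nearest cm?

283 × 5/4 = 353.75.

354 cm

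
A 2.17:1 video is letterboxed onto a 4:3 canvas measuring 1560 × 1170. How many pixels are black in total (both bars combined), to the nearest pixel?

Since 2.170 > 1.333, the video is width-limited.
Content height = 1560 / 2.170 ≈ 718.8940 px.
Leftover height: 1170 − 718.8940 = 451.1060 px.
Bar area = 451.1060 × 1560 ≈ 703725 px.

703725 pixels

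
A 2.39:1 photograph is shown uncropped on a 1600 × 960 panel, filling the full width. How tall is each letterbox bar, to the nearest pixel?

That makes the image 669.46 px tall (1600 / 2.390).
Black = 960 − 669.46 = 290.54 px, or 145.27 per bar.

145 px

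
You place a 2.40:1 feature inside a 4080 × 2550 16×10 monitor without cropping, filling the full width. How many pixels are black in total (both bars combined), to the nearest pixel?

Content height = 4080 / 2.400 ≈ 1700.0000 px.
Leftover height: 2550 − 1700.0000 = 850.0000 px.
Bar area = 850.0000 × 4080 ≈ 3468000 px.

3468000 pixels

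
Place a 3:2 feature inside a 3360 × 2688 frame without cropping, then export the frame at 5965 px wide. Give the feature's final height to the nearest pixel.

At 3360×2688 the feature is width-limited, so height = 3360 × 2/3 ≈ 2240.00 px.
Scaling 3360 → 5965 is ×1.7753, so the height becomes 2240.00 × 1.7753 ≈ 3976.67 px.

3977 px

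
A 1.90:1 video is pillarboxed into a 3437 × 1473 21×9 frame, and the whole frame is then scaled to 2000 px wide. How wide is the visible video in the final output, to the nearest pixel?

1629 px

At 3437×1473 the video is height-limited, so width = 1473 × 1.900 ≈ 2798.70 px.
The frame scales by 2000/3437 = 0.5819; 2798.70 × 0.5819 ≈ 1628.57 px.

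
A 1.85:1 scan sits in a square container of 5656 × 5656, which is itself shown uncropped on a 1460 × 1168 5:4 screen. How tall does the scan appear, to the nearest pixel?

First fit — 1.85:1 into 5656×5656 spans the width: 5656.00 × 3057.30.
The square canvas is height-limited in 1460×1168, giving 1168.00 × 1168.00; scale factor 0.2065.
Applying the same ×0.2065: 3057.30 → 631.35.

631 px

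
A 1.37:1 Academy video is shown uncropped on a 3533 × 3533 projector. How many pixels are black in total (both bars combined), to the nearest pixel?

3371075 pixels

1.37:1 Academy is wider than square, so it spans the full width.
That makes the image 2578.8321 px tall (3533 / 1.370).
3533 − 2578.8321 = 954.1679 px of bars.
Bar area = 954.1679 × 3533 ≈ 3371075 px.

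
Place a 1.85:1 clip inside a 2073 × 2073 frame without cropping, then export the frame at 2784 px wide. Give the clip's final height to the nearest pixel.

1505 px

At 2073×2073 the clip is width-limited, so height = 2073 / 1.850 ≈ 1120.54 px.
Scaling 2073 → 2784 is ×1.3430, so the height becomes 1120.54 × 1.3430 ≈ 1504.86 px.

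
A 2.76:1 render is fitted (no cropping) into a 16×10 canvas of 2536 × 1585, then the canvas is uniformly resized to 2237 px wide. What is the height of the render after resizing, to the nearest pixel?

811 px

Fitted into 2536×1585, the render spans the width; its height is 2536 / 2.760 ≈ 918.84 px.
Resizing to 2237 px wide multiplies everything by 0.8821: 918.84 → 810.51 px.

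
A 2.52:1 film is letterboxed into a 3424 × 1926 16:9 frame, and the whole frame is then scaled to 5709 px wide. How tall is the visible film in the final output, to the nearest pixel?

2265 px

At 3424×1926 the film is width-limited, so height = 3424 / 2.520 ≈ 1358.73 px.
Resizing to 5709 px wide multiplies everything by 1.6673: 1358.73 → 2265.48 px.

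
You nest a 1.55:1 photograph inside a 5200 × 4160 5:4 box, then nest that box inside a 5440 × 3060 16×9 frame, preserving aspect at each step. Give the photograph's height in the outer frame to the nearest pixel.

First fit — 1.55:1 into 5200×4160 spans the width: 5200.00 × 3354.84.
5:4 in 5440×3060: fills the height, so the intermediate becomes 3825.00 × 3060.00 — a scale of ×0.7356.
Applying the same ×0.7356: 3354.84 → 2467.74.

2468 px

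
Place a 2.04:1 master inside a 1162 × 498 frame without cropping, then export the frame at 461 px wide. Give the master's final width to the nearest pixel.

403 px

Fitted into 1162×498, the master spans the height; its width is 498 × 2.040 ≈ 1015.92 px.
The frame scales by 461/1162 = 0.3967; 1015.92 × 0.3967 ≈ 403.05 px.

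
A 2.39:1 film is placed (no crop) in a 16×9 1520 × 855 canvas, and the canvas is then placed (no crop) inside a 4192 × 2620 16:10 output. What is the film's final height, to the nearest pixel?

2.39:1 in 1520×855: fills the width, so the film is 1520.00 × 635.98.
Second fit — the 16×9 canvas into 4192×2620 spans the width: 4192.00 × 2358.00 (×2.7579 from 1520×855).
So the film's height is 635.98 × 2.7579 ≈ 1753.97.

1754 px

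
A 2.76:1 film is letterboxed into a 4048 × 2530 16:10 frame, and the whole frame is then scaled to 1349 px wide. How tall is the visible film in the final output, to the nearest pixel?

489 px

In the 4048×2530 frame the film fills the width: height = 4048 / 2.760 ≈ 1466.67 px.
Scaling 4048 → 1349 is ×0.3333, so the height becomes 1466.67 × 0.3333 ≈ 488.77 px.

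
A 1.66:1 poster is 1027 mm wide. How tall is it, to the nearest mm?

619 mm

1027 / 1.660 = 618.67.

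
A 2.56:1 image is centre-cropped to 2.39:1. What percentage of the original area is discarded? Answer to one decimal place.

6.6%

Going from 2.56:1 to 2.39:1 means cutting width while keeping height.
(2.390)/(2.560) ≈ 0.934 of the area survives, leaving 6.64% discarded.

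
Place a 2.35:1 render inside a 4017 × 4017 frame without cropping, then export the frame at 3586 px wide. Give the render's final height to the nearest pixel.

1526 px

In the 4017×4017 frame the render fills the width: height = 4017 / 2.350 ≈ 1709.36 px.
Scaling 4017 → 3586 is ×0.8927, so the height becomes 1709.36 × 0.8927 ≈ 1525.96 px.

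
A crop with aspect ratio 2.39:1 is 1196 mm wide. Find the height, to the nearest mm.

1196 / 2.390 = 500.42.

500 mm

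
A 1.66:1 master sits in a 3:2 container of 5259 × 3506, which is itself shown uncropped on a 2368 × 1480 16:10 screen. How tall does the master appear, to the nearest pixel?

First fit — 1.66:1 into 5259×3506 spans the width: 5259.00 × 3168.07.
The 3:2 canvas is height-limited in 2368×1480, giving 2220.00 × 1480.00; scale factor 0.4221.
Applying the same ×0.4221: 3168.07 → 1337.35.

1337 px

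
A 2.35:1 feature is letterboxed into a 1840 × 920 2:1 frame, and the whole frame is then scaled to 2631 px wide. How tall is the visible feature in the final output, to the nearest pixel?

1120 px

In the 1840×920 frame the feature fills the width: height = 1840 / 2.350 ≈ 782.98 px.
Resizing to 2631 px wide multiplies everything by 1.4299: 782.98 → 1119.57 px.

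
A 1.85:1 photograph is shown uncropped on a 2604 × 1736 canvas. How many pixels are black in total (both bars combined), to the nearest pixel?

855238 pixels

1.85:1 (1.850) > 3×2 (1.500), so the photograph fills the width.
That makes the image 1407.5676 px tall (2604 / 1.850).
1736 − 1407.5676 = 328.4324 px of bars.
That's 328.4324 × 2604 ≈ 855238 black pixels.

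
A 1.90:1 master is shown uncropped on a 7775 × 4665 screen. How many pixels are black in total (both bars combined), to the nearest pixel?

4454257 pixels

1.90:1 (1.900) > 5:3 (1.667), so the master fills the width.
Content height = 7775 / 1.900 ≈ 4092.1053 px.
4665 − 4092.1053 = 572.8947 px of bars.
Across the 7775-px span: 572.8947 × 7775 ≈ 4454257 px.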